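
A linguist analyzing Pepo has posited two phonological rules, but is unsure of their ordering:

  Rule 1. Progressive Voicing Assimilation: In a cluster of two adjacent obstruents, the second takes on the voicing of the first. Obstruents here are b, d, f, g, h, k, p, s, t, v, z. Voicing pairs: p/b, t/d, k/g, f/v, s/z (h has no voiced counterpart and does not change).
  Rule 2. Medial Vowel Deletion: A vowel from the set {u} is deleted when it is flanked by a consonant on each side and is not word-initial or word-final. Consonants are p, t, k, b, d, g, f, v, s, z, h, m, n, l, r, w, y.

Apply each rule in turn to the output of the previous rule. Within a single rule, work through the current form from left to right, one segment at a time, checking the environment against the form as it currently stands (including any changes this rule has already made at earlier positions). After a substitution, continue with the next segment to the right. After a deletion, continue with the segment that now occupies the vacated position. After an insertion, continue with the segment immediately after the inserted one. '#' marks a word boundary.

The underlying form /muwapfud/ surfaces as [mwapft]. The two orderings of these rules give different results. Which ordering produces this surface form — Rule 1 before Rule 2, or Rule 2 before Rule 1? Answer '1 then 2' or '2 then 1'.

2 then 1

Order 1 then 2:
  1 Progressive Voicing Assimilation: no change — [muwapfud]
  2 Medial Vowel Deletion: [muwapfud] → [mwapfd]
  result: [mwapfd]
Order 2 then 1:
  2 Medial Vowel Deletion: [muwapfud] → [mwapfd]
  1 Progressive Voicing Assimilation: [mwapfd] → [mwapft]
  result: [mwapft]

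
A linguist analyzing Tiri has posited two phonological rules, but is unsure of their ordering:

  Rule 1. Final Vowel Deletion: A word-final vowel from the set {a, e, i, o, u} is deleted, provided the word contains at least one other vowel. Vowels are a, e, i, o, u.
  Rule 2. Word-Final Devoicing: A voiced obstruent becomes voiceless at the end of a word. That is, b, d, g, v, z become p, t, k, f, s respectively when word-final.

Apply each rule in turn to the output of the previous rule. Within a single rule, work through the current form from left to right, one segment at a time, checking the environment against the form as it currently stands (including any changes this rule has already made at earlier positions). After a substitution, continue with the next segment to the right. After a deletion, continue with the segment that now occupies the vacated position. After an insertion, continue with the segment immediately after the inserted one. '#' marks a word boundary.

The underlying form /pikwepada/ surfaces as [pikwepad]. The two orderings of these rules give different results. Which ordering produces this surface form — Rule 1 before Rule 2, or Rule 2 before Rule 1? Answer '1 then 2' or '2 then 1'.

2 then 1

Order 1 then 2:
  1 Final Vowel Deletion: [pikwepada] → [pikwepad]
  2 Word-Final Devoicing: [pikwepad] → [pikwepat]
  result: [pikwepat]
Order 2 then 1:
  2 Word-Final Devoicing: no change — [pikwepada]
  1 Final Vowel Deletion: [pikwepada] → [pikwepad]
  result: [pikwepad]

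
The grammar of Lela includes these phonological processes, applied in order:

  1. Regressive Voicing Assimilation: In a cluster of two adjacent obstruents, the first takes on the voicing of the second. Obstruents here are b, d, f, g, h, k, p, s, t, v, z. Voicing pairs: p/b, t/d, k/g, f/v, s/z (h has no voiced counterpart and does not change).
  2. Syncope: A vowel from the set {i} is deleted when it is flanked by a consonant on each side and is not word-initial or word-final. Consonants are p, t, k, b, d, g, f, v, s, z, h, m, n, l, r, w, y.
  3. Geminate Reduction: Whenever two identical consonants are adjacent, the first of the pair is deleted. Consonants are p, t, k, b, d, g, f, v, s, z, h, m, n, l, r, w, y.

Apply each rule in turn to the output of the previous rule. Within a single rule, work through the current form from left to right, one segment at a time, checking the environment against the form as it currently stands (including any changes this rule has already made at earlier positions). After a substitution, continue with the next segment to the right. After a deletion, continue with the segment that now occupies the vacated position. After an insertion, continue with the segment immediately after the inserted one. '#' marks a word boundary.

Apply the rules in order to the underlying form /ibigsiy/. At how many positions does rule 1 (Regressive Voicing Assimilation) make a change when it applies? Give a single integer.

1 Regressive Voicing Assimilation: [ibigsiy] → [ibiksiy]
2 Syncope: [ibiksiy] → [ibksy]
3 Geminate Reduction: no change — [ibksy]
Rule 1 changed 1 position(s).

1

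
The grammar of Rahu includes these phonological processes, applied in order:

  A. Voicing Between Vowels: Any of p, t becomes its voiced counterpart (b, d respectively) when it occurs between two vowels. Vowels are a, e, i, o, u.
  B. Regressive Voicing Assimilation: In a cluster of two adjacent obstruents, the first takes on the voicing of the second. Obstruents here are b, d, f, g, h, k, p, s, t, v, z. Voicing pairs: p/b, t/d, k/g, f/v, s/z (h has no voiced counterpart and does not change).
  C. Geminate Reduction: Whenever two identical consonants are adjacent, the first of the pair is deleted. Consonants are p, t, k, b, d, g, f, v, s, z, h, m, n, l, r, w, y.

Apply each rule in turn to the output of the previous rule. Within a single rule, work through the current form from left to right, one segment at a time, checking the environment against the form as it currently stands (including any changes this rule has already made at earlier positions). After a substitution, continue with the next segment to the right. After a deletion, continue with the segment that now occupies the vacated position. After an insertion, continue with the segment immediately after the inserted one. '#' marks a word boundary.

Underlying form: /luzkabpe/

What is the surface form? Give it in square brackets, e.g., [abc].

[luskape]

A Voicing Between Vowels: no change — [luzkabpe]
B Regressive Voicing Assimilation: [luzkabpe] → [luskappe]
C Geminate Reduction: [luskappe] → [luskape]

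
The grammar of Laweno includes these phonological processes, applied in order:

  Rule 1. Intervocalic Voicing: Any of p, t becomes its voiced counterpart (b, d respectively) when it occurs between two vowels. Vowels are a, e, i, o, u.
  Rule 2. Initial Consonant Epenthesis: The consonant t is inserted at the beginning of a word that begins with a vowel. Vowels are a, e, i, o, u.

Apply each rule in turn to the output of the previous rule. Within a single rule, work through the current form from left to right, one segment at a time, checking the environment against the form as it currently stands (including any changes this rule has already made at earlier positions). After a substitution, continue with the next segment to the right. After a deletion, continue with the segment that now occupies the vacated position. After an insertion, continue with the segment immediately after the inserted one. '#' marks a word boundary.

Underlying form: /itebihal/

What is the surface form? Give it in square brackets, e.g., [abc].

[tidebihal]

Rule 1 Intervocalic Voicing: [itebihal] → [idebihal]
Rule 2 Initial Consonant Epenthesis: [idebihal] → [tidebihal]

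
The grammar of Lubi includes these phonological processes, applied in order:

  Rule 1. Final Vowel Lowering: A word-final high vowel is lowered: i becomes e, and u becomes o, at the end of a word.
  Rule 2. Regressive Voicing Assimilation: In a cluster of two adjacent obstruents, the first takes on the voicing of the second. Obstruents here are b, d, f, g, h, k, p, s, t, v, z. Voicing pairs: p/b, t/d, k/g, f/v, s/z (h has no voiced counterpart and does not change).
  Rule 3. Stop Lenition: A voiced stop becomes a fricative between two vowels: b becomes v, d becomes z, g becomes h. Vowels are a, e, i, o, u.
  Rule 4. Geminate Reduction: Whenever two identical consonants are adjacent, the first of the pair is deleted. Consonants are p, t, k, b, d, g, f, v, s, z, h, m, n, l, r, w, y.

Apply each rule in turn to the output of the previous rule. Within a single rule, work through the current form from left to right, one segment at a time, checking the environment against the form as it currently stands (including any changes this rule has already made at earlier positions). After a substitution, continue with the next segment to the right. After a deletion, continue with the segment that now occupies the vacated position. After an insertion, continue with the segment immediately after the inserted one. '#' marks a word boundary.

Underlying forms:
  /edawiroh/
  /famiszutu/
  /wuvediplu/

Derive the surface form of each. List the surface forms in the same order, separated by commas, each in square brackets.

[ezawiroh], [famizuto], [wuveziplo]

/edawiroh/:
  Rule 1 Final Vowel Lowering: no change — [edawiroh]
  Rule 2 Regressive Voicing Assimilation: no change — [edawiroh]
  Rule 3 Stop Lenition: [edawiroh] → [ezawiroh]
  Rule 4 Geminate Reduction: no change — [ezawiroh]
/famiszutu/:
  Rule 1 Final Vowel Lowering: [famiszutu] → [famiszuto]
  Rule 2 Regressive Voicing Assimilation: [famiszuto] → [famizzuto]
  Rule 3 Stop Lenition: no change — [famizzuto]
  Rule 4 Geminate Reduction: [famizzuto] → [famizuto]
/wuvediplu/:
  Rule 1 Final Vowel Lowering: [wuvediplu] → [wuvediplo]
  Rule 2 Regressive Voicing Assimilation: no change — [wuvediplo]
  Rule 3 Stop Lenition: [wuvediplo] → [wuveziplo]
  Rule 4 Geminate Reduction: no change — [wuveziplo]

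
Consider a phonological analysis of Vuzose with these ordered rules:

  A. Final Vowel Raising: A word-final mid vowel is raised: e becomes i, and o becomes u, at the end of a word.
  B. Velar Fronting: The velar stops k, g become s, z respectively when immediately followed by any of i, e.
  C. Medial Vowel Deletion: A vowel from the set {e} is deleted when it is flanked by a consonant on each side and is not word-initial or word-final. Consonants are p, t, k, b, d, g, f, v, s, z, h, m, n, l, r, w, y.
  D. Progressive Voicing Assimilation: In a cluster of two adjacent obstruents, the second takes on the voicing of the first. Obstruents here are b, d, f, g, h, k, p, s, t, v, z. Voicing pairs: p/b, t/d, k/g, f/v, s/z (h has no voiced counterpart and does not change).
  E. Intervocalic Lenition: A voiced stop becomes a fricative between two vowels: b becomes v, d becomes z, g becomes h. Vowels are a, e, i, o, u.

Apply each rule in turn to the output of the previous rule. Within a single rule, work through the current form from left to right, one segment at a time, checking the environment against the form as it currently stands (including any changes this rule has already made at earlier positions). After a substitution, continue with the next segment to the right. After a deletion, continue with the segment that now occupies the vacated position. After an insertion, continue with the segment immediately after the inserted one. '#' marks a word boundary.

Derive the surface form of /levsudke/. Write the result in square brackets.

A Final Vowel Raising: [levsudke] → [levsudki]
B Velar Fronting: [levsudki] → [levsudsi]
C Medial Vowel Deletion: [levsudsi] → [lvsudsi]
D Progressive Voicing Assimilation: [lvsudsi] → [lvzudzi]
E Intervocalic Lenition: no change — [lvzudzi]

[lvzudzi]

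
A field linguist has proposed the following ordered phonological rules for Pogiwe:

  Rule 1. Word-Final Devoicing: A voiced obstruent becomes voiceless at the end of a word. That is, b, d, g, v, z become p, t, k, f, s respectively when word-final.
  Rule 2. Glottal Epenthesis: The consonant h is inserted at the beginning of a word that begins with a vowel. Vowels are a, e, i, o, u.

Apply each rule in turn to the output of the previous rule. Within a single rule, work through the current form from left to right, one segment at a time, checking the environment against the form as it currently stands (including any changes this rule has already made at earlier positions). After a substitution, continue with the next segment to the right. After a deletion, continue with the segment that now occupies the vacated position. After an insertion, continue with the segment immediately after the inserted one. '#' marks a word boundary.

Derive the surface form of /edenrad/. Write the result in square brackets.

Rule 1 Word-Final Devoicing: [edenrad] → [edenrat]
Rule 2 Glottal Epenthesis: [edenrat] → [hedenrat]

[hedenrat]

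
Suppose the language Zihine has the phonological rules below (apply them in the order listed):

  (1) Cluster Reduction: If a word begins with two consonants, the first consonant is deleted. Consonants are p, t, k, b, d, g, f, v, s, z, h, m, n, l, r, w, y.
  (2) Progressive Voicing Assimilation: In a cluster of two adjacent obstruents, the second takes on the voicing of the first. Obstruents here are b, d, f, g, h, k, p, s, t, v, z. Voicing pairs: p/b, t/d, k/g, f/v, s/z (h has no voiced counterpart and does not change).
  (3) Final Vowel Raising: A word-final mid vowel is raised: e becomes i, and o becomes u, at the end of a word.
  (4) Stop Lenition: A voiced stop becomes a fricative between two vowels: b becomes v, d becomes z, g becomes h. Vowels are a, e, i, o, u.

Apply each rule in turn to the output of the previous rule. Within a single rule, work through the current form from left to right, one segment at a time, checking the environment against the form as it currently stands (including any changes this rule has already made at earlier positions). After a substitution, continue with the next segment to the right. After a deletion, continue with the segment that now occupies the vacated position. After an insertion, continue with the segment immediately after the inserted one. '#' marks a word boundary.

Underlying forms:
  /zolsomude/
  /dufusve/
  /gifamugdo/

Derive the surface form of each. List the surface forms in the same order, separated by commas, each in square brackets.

[zolsomuzi], [dufusfi], [gifamugdu]

/zolsomude/:
  (1) Cluster Reduction: no change — [zolsomude]
  (2) Progressive Voicing Assimilation: no change — [zolsomude]
  (3) Final Vowel Raising: [zolsomude] → [zolsomudi]
  (4) Stop Lenition: [zolsomudi] → [zolsomuzi]
/dufusve/:
  (1) Cluster Reduction: no change — [dufusve]
  (2) Progressive Voicing Assimilation: [dufusve] → [dufusfe]
  (3) Final Vowel Raising: [dufusfe] → [dufusfi]
  (4) Stop Lenition: no change — [dufusfi]
/gifamugdo/:
  (1) Cluster Reduction: no change — [gifamugdo]
  (2) Progressive Voicing Assimilation: no change — [gifamugdo]
  (3) Final Vowel Raising: [gifamugdo] → [gifamugdu]
  (4) Stop Lenition: no change — [gifamugdu]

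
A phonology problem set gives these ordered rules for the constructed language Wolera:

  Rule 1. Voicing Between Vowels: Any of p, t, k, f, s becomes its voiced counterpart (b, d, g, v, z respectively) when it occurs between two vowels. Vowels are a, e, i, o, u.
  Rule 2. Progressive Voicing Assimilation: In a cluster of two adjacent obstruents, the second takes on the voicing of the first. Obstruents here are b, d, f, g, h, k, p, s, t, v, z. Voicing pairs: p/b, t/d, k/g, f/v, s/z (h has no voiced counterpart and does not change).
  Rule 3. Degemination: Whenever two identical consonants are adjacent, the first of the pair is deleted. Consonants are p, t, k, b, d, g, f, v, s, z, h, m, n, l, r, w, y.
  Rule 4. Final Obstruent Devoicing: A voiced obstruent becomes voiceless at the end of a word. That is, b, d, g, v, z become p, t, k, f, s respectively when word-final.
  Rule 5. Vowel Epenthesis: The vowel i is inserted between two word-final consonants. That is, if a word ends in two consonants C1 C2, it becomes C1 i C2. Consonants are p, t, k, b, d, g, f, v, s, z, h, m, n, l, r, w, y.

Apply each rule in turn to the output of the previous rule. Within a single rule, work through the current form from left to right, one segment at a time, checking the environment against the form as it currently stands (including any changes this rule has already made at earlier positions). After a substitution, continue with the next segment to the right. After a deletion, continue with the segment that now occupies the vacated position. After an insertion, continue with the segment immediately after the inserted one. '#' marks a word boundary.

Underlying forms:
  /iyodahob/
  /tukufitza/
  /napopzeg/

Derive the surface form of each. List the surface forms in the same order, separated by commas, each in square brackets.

[iyodahop], [tuguvitsa], [nabopsek]

/iyodahob/:
  Rule 1 Voicing Between Vowels: no change — [iyodahob]
  Rule 2 Progressive Voicing Assimilation: no change — [iyodahob]
  Rule 3 Degemination: no change — [iyodahob]
  Rule 4 Final Obstruent Devoicing: [iyodahob] → [iyodahop]
  Rule 5 Vowel Epenthesis: no change — [iyodahop]
/tukufitza/:
  Rule 1 Voicing Between Vowels: [tukufitza] → [tuguvitza]
  Rule 2 Progressive Voicing Assimilation: [tuguvitza] → [tuguvitsa]
  Rule 3 Degemination: no change — [tuguvitsa]
  Rule 4 Final Obstruent Devoicing: no change — [tuguvitsa]
  Rule 5 Vowel Epenthesis: no change — [tuguvitsa]
/napopzeg/:
  Rule 1 Voicing Between Vowels: [napopzeg] → [nabopzeg]
  Rule 2 Progressive Voicing Assimilation: [nabopzeg] → [nabopseg]
  Rule 3 Degemination: no change — [nabopseg]
  Rule 4 Final Obstruent Devoicing: [nabopseg] → [nabopsek]
  Rule 5 Vowel Epenthesis: no change — [nabopsek]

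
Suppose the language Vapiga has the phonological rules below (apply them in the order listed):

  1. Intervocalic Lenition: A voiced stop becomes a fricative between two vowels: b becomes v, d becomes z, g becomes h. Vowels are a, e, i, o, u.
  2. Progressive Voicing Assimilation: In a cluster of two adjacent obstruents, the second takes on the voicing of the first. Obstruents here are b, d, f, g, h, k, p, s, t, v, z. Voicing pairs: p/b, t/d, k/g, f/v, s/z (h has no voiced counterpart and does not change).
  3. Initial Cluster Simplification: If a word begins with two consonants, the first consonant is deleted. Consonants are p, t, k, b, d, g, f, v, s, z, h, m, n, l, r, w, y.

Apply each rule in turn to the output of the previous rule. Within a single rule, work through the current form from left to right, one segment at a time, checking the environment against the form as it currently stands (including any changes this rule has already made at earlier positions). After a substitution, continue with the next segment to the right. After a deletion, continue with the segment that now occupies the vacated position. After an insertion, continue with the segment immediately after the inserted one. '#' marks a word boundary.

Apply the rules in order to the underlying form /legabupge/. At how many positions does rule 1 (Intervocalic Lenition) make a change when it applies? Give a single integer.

1 Intervocalic Lenition: [legabupge] → [lehavupge]
2 Progressive Voicing Assimilation: [lehavupge] → [lehavupke]
3 Initial Cluster Simplification: no change — [lehavupke]
Rule 1 changed 2 position(s).

2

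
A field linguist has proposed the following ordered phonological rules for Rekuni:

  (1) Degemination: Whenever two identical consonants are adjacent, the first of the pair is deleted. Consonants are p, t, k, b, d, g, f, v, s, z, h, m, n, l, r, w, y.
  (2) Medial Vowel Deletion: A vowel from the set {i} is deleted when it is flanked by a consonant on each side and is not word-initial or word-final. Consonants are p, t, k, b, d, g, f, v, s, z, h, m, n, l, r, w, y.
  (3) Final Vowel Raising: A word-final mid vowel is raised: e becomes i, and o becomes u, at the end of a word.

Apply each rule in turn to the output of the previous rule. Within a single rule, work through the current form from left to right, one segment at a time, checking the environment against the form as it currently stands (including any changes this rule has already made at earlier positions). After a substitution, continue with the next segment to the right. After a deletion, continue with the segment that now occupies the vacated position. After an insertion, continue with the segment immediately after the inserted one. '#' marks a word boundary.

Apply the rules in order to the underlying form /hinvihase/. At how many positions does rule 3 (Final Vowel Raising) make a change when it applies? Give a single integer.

1

(1) Degemination: no change — [hinvihase]
(2) Medial Vowel Deletion: [hinvihase] → [hnvhase]
(3) Final Vowel Raising: [hnvhase] → [hnvhasi]
Rule 3 changed 1 position(s).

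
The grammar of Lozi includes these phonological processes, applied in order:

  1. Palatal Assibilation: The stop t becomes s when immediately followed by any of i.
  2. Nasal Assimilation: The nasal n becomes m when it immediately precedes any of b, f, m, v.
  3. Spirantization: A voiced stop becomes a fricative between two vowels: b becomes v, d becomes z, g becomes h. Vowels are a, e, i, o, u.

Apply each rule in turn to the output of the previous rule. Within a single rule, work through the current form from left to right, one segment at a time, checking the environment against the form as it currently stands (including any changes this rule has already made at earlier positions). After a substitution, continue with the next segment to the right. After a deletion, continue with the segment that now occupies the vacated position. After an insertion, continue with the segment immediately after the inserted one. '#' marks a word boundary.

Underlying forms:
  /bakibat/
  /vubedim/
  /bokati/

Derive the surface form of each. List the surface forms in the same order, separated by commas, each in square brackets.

[bakivat], [vuvezim], [bokasi]

/bakibat/:
  1 Palatal Assibilation: no change — [bakibat]
  2 Nasal Assimilation: no change — [bakibat]
  3 Spirantization: [bakibat] → [bakivat]
/vubedim/:
  1 Palatal Assibilation: no change — [vubedim]
  2 Nasal Assimilation: no change — [vubedim]
  3 Spirantization: [vubedim] → [vuvezim]
/bokati/:
  1 Palatal Assibilation: [bokati] → [bokasi]
  2 Nasal Assimilation: no change — [bokasi]
  3 Spirantization: no change — [bokasi]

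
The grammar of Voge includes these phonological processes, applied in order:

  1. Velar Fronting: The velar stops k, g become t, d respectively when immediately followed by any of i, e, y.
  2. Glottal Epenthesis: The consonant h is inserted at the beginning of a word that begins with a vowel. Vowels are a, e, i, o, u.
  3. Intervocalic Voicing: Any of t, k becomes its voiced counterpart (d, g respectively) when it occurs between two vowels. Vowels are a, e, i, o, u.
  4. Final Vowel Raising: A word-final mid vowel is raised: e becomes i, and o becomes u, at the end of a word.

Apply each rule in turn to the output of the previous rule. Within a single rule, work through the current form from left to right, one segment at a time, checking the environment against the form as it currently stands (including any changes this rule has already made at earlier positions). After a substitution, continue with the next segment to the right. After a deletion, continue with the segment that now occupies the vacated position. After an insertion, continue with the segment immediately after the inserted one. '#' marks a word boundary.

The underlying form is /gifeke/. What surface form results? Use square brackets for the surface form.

[difedi]

1 Velar Fronting: [gifeke] → [difete]
2 Glottal Epenthesis: no change — [difete]
3 Intervocalic Voicing: [difete] → [difede]
4 Final Vowel Raising: [difede] → [difedi]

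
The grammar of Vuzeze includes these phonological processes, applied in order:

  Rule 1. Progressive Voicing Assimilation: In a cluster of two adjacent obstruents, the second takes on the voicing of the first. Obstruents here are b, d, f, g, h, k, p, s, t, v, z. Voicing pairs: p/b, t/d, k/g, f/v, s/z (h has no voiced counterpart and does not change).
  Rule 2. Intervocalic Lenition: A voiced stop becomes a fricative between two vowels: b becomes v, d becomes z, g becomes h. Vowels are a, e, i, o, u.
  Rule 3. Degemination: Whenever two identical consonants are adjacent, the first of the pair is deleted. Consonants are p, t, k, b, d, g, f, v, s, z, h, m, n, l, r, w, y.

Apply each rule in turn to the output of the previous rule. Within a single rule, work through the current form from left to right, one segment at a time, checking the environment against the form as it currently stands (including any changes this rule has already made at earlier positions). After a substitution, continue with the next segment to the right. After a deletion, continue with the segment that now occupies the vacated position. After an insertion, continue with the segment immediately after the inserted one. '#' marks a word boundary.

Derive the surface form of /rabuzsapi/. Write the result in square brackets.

[ravuzapi]

Rule 1 Progressive Voicing Assimilation: [rabuzsapi] → [rabuzzapi]
Rule 2 Intervocalic Lenition: [rabuzzapi] → [ravuzzapi]
Rule 3 Degemination: [ravuzzapi] → [ravuzapi]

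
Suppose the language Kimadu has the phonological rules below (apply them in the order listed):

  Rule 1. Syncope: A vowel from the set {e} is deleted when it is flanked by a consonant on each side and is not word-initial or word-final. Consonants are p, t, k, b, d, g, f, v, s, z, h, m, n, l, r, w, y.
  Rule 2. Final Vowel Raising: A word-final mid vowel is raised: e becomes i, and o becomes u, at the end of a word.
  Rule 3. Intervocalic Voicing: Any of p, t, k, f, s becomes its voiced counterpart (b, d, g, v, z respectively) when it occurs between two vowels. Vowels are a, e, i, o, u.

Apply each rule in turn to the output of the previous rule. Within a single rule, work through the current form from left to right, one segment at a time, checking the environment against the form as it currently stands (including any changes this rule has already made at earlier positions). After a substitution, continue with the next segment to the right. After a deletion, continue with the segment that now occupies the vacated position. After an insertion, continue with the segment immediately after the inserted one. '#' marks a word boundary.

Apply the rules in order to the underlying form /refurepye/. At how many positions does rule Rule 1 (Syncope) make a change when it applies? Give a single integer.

2

Rule 1 Syncope: [refurepye] → [rfurpye]
Rule 2 Final Vowel Raising: [rfurpye] → [rfurpyi]
Rule 3 Intervocalic Voicing: no change — [rfurpyi]
Rule Rule 1 changed 2 position(s).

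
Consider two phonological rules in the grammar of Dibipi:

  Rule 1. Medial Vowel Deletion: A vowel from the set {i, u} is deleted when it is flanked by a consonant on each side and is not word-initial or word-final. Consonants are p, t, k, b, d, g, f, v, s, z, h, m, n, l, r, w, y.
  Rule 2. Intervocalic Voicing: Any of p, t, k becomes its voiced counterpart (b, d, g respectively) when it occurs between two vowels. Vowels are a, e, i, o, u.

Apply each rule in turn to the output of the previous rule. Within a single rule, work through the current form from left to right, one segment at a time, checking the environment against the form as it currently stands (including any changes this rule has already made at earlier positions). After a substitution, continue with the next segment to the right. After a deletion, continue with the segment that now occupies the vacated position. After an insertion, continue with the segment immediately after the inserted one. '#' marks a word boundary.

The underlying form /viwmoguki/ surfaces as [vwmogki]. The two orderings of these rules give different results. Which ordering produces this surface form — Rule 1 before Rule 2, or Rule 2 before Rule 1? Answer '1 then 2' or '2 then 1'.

1 then 2

Order 1 then 2:
  1 Medial Vowel Deletion: [viwmoguki] → [vwmogki]
  2 Intervocalic Voicing: no change — [vwmogki]
  result: [vwmogki]
Order 2 then 1:
  2 Intervocalic Voicing: [viwmoguki] → [viwmogugi]
  1 Medial Vowel Deletion: [viwmogugi] → [vwmoggi]
  result: [vwmoggi]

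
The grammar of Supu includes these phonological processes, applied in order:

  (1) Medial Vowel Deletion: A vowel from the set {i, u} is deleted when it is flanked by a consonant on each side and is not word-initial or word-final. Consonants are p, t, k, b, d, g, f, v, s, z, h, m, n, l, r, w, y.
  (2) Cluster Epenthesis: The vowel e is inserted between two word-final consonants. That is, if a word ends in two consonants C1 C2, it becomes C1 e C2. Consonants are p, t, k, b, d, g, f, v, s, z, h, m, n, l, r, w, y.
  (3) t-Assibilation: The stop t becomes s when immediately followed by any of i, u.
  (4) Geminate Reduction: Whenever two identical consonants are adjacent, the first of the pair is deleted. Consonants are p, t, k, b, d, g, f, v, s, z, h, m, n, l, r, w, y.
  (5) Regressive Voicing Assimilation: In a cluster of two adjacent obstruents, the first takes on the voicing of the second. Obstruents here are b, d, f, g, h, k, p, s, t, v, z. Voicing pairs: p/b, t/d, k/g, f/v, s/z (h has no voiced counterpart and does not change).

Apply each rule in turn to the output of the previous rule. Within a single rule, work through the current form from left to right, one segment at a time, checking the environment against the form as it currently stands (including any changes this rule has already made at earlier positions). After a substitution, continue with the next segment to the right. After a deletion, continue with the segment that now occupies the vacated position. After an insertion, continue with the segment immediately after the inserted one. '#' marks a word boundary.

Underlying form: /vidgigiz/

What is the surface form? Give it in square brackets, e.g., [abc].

(1) Medial Vowel Deletion: [vidgigiz] → [vdggz]
(2) Cluster Epenthesis: [vdggz] → [vdggez]
(3) t-Assibilation: no change — [vdggez]
(4) Geminate Reduction: [vdggez] → [vdgez]
(5) Regressive Voicing Assimilation: no change — [vdgez]

[vdgez]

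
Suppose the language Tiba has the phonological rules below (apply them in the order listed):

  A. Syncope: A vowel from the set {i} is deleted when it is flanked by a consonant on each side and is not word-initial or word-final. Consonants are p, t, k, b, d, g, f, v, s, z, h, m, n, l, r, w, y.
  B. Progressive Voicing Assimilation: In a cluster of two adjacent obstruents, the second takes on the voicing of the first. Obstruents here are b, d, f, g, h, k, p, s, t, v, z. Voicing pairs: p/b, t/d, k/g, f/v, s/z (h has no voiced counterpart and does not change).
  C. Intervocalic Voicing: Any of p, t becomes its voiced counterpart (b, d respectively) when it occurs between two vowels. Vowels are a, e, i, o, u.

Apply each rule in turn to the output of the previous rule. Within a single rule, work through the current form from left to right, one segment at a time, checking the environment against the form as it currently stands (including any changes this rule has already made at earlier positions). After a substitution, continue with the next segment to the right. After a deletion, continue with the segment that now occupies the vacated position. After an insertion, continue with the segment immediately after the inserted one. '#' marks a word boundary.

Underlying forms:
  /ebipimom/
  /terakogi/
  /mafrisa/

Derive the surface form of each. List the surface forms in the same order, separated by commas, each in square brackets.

/ebipimom/:
  A Syncope: [ebipimom] → [ebpmom]
  B Progressive Voicing Assimilation: [ebpmom] → [ebbmom]
  C Intervocalic Voicing: no change — [ebbmom]
/terakogi/:
  A Syncope: no change — [terakogi]
  B Progressive Voicing Assimilation: no change — [terakogi]
  C Intervocalic Voicing: no change — [terakogi]
/mafrisa/:
  A Syncope: [mafrisa] → [mafrsa]
  B Progressive Voicing Assimilation: no change — [mafrsa]
  C Intervocalic Voicing: no change — [mafrsa]

[ebbmom], [terakogi], [mafrsa]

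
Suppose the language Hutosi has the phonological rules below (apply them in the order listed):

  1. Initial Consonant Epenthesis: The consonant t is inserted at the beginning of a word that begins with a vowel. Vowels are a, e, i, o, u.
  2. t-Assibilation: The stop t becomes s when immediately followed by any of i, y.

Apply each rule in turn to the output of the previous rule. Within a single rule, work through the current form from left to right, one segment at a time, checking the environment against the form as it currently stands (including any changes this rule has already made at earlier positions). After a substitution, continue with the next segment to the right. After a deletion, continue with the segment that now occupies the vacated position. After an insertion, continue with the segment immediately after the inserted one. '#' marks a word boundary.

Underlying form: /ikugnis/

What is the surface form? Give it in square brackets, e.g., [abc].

1 Initial Consonant Epenthesis: [ikugnis] → [tikugnis]
2 t-Assibilation: [tikugnis] → [sikugnis]

[sikugnis]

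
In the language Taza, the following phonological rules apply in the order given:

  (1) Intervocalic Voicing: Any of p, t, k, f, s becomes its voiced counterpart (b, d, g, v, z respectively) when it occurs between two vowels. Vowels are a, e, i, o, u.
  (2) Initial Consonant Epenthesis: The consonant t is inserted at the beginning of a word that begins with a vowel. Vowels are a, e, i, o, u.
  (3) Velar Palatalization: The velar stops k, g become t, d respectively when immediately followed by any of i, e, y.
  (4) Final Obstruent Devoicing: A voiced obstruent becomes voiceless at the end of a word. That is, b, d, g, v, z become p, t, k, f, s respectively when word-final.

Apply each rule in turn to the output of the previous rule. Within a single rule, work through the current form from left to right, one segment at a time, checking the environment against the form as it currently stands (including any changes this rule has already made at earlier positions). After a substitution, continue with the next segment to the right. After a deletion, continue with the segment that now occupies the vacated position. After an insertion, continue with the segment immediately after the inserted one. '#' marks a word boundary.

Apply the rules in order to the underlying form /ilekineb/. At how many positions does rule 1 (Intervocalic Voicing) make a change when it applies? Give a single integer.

1

(1) Intervocalic Voicing: [ilekineb] → [ilegineb]
(2) Initial Consonant Epenthesis: [ilegineb] → [tilegineb]
(3) Velar Palatalization: [tilegineb] → [tiledineb]
(4) Final Obstruent Devoicing: [tiledineb] → [tiledinep]
Rule 1 changed 1 position(s).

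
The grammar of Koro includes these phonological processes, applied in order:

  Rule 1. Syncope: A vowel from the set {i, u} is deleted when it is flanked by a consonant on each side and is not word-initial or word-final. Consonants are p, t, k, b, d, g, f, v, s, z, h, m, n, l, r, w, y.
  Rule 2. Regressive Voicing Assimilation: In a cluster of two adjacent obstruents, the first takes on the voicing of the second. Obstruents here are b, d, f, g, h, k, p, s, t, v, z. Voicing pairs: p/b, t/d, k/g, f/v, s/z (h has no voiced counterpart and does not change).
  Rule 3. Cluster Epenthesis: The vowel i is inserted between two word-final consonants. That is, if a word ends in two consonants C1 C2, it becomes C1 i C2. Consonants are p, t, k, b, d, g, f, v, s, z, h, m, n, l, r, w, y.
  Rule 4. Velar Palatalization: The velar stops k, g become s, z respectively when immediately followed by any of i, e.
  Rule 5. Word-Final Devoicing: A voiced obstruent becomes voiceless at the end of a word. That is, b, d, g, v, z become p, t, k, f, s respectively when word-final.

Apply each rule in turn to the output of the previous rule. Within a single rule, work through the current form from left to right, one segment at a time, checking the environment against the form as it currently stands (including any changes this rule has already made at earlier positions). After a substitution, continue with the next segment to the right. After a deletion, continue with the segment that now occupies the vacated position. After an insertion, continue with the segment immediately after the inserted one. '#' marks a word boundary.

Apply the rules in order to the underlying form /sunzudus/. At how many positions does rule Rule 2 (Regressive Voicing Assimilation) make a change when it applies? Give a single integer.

Rule 1 Syncope: [sunzudus] → [snzds]
Rule 2 Regressive Voicing Assimilation: [snzds] → [snzts]
Rule 3 Cluster Epenthesis: [snzts] → [snztis]
Rule 4 Velar Palatalization: no change — [snztis]
Rule 5 Word-Final Devoicing: no change — [snztis]
Rule Rule 2 changed 1 position(s).

1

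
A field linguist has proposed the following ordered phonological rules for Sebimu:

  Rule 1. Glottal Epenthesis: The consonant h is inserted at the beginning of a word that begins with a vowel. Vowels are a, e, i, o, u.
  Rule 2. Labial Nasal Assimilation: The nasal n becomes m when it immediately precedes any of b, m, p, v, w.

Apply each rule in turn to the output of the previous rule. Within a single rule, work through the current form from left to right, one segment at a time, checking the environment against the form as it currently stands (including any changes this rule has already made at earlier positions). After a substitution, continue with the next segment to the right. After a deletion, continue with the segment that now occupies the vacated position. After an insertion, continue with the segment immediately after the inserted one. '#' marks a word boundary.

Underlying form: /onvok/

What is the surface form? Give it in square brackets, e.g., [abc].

Rule 1 Glottal Epenthesis: [onvok] → [honvok]
Rule 2 Labial Nasal Assimilation: [honvok] → [homvok]

[homvok]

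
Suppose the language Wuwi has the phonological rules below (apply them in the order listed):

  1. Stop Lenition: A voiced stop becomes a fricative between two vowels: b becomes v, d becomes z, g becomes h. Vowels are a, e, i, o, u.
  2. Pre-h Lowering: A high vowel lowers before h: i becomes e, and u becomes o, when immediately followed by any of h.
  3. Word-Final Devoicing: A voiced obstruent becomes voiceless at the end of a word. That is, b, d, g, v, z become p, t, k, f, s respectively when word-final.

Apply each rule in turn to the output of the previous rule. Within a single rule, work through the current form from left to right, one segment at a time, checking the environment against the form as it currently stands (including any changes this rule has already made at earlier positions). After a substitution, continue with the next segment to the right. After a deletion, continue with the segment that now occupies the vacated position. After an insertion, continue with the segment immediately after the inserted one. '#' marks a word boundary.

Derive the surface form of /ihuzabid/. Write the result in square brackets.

[ehuzavit]

1 Stop Lenition: [ihuzabid] → [ihuzavid]
2 Pre-h Lowering: [ihuzavid] → [ehuzavid]
3 Word-Final Devoicing: [ehuzavid] → [ehuzavit]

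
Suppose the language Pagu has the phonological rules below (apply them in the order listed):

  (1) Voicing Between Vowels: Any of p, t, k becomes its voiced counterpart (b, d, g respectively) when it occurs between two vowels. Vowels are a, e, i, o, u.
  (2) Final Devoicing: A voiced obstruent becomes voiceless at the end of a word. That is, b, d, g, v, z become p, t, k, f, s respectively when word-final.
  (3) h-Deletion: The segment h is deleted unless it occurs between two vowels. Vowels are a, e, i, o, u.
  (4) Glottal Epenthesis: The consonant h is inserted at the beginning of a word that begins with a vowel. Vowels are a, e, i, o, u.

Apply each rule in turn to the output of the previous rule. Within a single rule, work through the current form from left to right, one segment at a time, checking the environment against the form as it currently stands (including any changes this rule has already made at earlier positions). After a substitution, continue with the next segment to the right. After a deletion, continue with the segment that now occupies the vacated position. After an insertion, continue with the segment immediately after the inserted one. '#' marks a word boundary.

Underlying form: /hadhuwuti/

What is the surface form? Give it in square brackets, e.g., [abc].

(1) Voicing Between Vowels: [hadhuwuti] → [hadhuwudi]
(2) Final Devoicing: no change — [hadhuwudi]
(3) h-Deletion: [hadhuwudi] → [aduwudi]
(4) Glottal Epenthesis: [aduwudi] → [haduwudi]

[haduwudi]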